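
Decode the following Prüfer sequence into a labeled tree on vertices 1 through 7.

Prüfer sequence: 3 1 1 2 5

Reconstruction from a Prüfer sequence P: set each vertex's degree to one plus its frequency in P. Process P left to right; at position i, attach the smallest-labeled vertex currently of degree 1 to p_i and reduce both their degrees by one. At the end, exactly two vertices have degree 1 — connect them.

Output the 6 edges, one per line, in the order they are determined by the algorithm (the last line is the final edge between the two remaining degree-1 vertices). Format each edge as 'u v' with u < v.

Answer: 3 4
1 3
1 6
1 2
2 5
5 7

Derivation:
Initial degrees: {1:3, 2:2, 3:2, 4:1, 5:2, 6:1, 7:1}
Step 1: smallest deg-1 vertex = 4, p_1 = 3. Add edge {3,4}. Now deg[4]=0, deg[3]=1.
Step 2: smallest deg-1 vertex = 3, p_2 = 1. Add edge {1,3}. Now deg[3]=0, deg[1]=2.
Step 3: smallest deg-1 vertex = 6, p_3 = 1. Add edge {1,6}. Now deg[6]=0, deg[1]=1.
Step 4: smallest deg-1 vertex = 1, p_4 = 2. Add edge {1,2}. Now deg[1]=0, deg[2]=1.
Step 5: smallest deg-1 vertex = 2, p_5 = 5. Add edge {2,5}. Now deg[2]=0, deg[5]=1.
Final: two remaining deg-1 vertices are 5, 7. Add edge {5,7}.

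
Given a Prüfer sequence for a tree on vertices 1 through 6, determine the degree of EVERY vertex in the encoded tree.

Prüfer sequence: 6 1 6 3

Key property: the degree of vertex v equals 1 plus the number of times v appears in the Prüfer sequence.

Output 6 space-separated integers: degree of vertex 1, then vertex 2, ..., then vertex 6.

p_1 = 6: count[6] becomes 1
p_2 = 1: count[1] becomes 1
p_3 = 6: count[6] becomes 2
p_4 = 3: count[3] becomes 1
Degrees (1 + count): deg[1]=1+1=2, deg[2]=1+0=1, deg[3]=1+1=2, deg[4]=1+0=1, deg[5]=1+0=1, deg[6]=1+2=3

Answer: 2 1 2 1 1 3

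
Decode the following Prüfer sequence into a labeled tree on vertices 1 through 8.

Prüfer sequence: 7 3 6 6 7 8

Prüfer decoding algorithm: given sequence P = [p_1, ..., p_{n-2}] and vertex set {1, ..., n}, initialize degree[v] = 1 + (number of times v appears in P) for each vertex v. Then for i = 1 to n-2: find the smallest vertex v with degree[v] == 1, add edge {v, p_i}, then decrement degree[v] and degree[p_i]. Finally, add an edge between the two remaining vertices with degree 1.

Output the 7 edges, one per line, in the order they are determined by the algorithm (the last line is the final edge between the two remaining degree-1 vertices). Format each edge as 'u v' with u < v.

Initial degrees: {1:1, 2:1, 3:2, 4:1, 5:1, 6:3, 7:3, 8:2}
Step 1: smallest deg-1 vertex = 1, p_1 = 7. Add edge {1,7}. Now deg[1]=0, deg[7]=2.
Step 2: smallest deg-1 vertex = 2, p_2 = 3. Add edge {2,3}. Now deg[2]=0, deg[3]=1.
Step 3: smallest deg-1 vertex = 3, p_3 = 6. Add edge {3,6}. Now deg[3]=0, deg[6]=2.
Step 4: smallest deg-1 vertex = 4, p_4 = 6. Add edge {4,6}. Now deg[4]=0, deg[6]=1.
Step 5: smallest deg-1 vertex = 5, p_5 = 7. Add edge {5,7}. Now deg[5]=0, deg[7]=1.
Step 6: smallest deg-1 vertex = 6, p_6 = 8. Add edge {6,8}. Now deg[6]=0, deg[8]=1.
Final: two remaining deg-1 vertices are 7, 8. Add edge {7,8}.

Answer: 1 7
2 3
3 6
4 6
5 7
6 8
7 8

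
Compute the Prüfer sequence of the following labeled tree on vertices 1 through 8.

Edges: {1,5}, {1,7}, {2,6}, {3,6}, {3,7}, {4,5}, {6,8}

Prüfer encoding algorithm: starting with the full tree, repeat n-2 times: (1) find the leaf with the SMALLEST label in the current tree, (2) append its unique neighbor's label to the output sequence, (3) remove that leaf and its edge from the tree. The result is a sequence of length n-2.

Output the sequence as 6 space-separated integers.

Answer: 6 5 1 7 3 6

Derivation:
Step 1: leaves = {2,4,8}. Remove smallest leaf 2, emit neighbor 6.
Step 2: leaves = {4,8}. Remove smallest leaf 4, emit neighbor 5.
Step 3: leaves = {5,8}. Remove smallest leaf 5, emit neighbor 1.
Step 4: leaves = {1,8}. Remove smallest leaf 1, emit neighbor 7.
Step 5: leaves = {7,8}. Remove smallest leaf 7, emit neighbor 3.
Step 6: leaves = {3,8}. Remove smallest leaf 3, emit neighbor 6.
Done: 2 vertices remain (6, 8). Sequence = [6 5 1 7 3 6]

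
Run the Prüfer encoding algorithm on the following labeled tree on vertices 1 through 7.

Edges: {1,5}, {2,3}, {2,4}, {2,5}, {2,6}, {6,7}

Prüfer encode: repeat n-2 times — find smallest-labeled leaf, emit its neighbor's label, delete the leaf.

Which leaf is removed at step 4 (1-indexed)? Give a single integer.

Step 1: current leaves = {1,3,4,7}. Remove leaf 1 (neighbor: 5).
Step 2: current leaves = {3,4,5,7}. Remove leaf 3 (neighbor: 2).
Step 3: current leaves = {4,5,7}. Remove leaf 4 (neighbor: 2).
Step 4: current leaves = {5,7}. Remove leaf 5 (neighbor: 2).

Answer: 5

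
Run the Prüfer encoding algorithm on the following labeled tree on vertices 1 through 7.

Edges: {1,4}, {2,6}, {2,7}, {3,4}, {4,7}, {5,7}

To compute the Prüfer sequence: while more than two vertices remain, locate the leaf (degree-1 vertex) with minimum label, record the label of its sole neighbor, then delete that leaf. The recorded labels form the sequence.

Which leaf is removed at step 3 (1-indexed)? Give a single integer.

Step 1: current leaves = {1,3,5,6}. Remove leaf 1 (neighbor: 4).
Step 2: current leaves = {3,5,6}. Remove leaf 3 (neighbor: 4).
Step 3: current leaves = {4,5,6}. Remove leaf 4 (neighbor: 7).

Answer: 4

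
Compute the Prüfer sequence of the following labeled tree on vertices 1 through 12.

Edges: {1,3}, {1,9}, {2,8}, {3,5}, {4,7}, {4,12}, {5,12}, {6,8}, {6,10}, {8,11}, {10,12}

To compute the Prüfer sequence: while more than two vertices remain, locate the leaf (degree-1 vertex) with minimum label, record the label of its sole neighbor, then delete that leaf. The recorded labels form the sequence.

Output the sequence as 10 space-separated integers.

Answer: 8 4 12 1 3 5 12 8 6 10

Derivation:
Step 1: leaves = {2,7,9,11}. Remove smallest leaf 2, emit neighbor 8.
Step 2: leaves = {7,9,11}. Remove smallest leaf 7, emit neighbor 4.
Step 3: leaves = {4,9,11}. Remove smallest leaf 4, emit neighbor 12.
Step 4: leaves = {9,11}. Remove smallest leaf 9, emit neighbor 1.
Step 5: leaves = {1,11}. Remove smallest leaf 1, emit neighbor 3.
Step 6: leaves = {3,11}. Remove smallest leaf 3, emit neighbor 5.
Step 7: leaves = {5,11}. Remove smallest leaf 5, emit neighbor 12.
Step 8: leaves = {11,12}. Remove smallest leaf 11, emit neighbor 8.
Step 9: leaves = {8,12}. Remove smallest leaf 8, emit neighbor 6.
Step 10: leaves = {6,12}. Remove smallest leaf 6, emit neighbor 10.
Done: 2 vertices remain (10, 12). Sequence = [8 4 12 1 3 5 12 8 6 10]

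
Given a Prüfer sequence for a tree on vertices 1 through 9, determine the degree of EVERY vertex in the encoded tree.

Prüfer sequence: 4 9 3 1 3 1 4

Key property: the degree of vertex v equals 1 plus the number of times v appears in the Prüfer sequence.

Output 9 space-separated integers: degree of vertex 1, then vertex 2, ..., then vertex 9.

Answer: 3 1 3 3 1 1 1 1 2

Derivation:
p_1 = 4: count[4] becomes 1
p_2 = 9: count[9] becomes 1
p_3 = 3: count[3] becomes 1
p_4 = 1: count[1] becomes 1
p_5 = 3: count[3] becomes 2
p_6 = 1: count[1] becomes 2
p_7 = 4: count[4] becomes 2
Degrees (1 + count): deg[1]=1+2=3, deg[2]=1+0=1, deg[3]=1+2=3, deg[4]=1+2=3, deg[5]=1+0=1, deg[6]=1+0=1, deg[7]=1+0=1, deg[8]=1+0=1, deg[9]=1+1=2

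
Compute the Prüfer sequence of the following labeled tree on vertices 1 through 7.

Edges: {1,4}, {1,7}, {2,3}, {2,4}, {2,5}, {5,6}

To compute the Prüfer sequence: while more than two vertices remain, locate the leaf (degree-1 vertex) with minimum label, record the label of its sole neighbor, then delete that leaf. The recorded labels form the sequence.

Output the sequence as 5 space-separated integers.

Step 1: leaves = {3,6,7}. Remove smallest leaf 3, emit neighbor 2.
Step 2: leaves = {6,7}. Remove smallest leaf 6, emit neighbor 5.
Step 3: leaves = {5,7}. Remove smallest leaf 5, emit neighbor 2.
Step 4: leaves = {2,7}. Remove smallest leaf 2, emit neighbor 4.
Step 5: leaves = {4,7}. Remove smallest leaf 4, emit neighbor 1.
Done: 2 vertices remain (1, 7). Sequence = [2 5 2 4 1]

Answer: 2 5 2 4 1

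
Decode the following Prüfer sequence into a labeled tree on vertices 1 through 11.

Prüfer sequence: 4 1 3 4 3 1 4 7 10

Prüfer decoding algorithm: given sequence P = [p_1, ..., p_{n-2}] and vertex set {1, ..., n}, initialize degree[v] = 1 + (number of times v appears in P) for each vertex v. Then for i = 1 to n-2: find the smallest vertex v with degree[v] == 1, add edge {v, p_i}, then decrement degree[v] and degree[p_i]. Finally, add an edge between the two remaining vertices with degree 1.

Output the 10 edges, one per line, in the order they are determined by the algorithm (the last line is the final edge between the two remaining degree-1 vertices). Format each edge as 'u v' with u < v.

Answer: 2 4
1 5
3 6
4 8
3 9
1 3
1 4
4 7
7 10
10 11

Derivation:
Initial degrees: {1:3, 2:1, 3:3, 4:4, 5:1, 6:1, 7:2, 8:1, 9:1, 10:2, 11:1}
Step 1: smallest deg-1 vertex = 2, p_1 = 4. Add edge {2,4}. Now deg[2]=0, deg[4]=3.
Step 2: smallest deg-1 vertex = 5, p_2 = 1. Add edge {1,5}. Now deg[5]=0, deg[1]=2.
Step 3: smallest deg-1 vertex = 6, p_3 = 3. Add edge {3,6}. Now deg[6]=0, deg[3]=2.
Step 4: smallest deg-1 vertex = 8, p_4 = 4. Add edge {4,8}. Now deg[8]=0, deg[4]=2.
Step 5: smallest deg-1 vertex = 9, p_5 = 3. Add edge {3,9}. Now deg[9]=0, deg[3]=1.
Step 6: smallest deg-1 vertex = 3, p_6 = 1. Add edge {1,3}. Now deg[3]=0, deg[1]=1.
Step 7: smallest deg-1 vertex = 1, p_7 = 4. Add edge {1,4}. Now deg[1]=0, deg[4]=1.
Step 8: smallest deg-1 vertex = 4, p_8 = 7. Add edge {4,7}. Now deg[4]=0, deg[7]=1.
Step 9: smallest deg-1 vertex = 7, p_9 = 10. Add edge {7,10}. Now deg[7]=0, deg[10]=1.
Final: two remaining deg-1 vertices are 10, 11. Add edge {10,11}.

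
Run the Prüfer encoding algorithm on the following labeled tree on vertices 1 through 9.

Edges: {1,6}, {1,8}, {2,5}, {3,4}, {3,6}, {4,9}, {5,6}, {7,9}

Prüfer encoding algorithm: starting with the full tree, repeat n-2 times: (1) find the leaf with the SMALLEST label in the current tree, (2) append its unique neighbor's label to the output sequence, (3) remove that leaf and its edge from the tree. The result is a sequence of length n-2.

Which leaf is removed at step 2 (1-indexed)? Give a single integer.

Step 1: current leaves = {2,7,8}. Remove leaf 2 (neighbor: 5).
Step 2: current leaves = {5,7,8}. Remove leaf 5 (neighbor: 6).

Answer: 5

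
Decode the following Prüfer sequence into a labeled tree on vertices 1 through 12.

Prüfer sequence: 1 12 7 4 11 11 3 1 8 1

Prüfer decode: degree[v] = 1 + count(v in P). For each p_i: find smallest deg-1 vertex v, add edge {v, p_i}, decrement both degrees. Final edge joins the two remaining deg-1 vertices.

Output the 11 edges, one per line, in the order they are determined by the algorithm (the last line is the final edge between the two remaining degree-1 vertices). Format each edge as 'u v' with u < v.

Answer: 1 2
5 12
6 7
4 7
4 11
9 11
3 10
1 3
8 11
1 8
1 12

Derivation:
Initial degrees: {1:4, 2:1, 3:2, 4:2, 5:1, 6:1, 7:2, 8:2, 9:1, 10:1, 11:3, 12:2}
Step 1: smallest deg-1 vertex = 2, p_1 = 1. Add edge {1,2}. Now deg[2]=0, deg[1]=3.
Step 2: smallest deg-1 vertex = 5, p_2 = 12. Add edge {5,12}. Now deg[5]=0, deg[12]=1.
Step 3: smallest deg-1 vertex = 6, p_3 = 7. Add edge {6,7}. Now deg[6]=0, deg[7]=1.
Step 4: smallest deg-1 vertex = 7, p_4 = 4. Add edge {4,7}. Now deg[7]=0, deg[4]=1.
Step 5: smallest deg-1 vertex = 4, p_5 = 11. Add edge {4,11}. Now deg[4]=0, deg[11]=2.
Step 6: smallest deg-1 vertex = 9, p_6 = 11. Add edge {9,11}. Now deg[9]=0, deg[11]=1.
Step 7: smallest deg-1 vertex = 10, p_7 = 3. Add edge {3,10}. Now deg[10]=0, deg[3]=1.
Step 8: smallest deg-1 vertex = 3, p_8 = 1. Add edge {1,3}. Now deg[3]=0, deg[1]=2.
Step 9: smallest deg-1 vertex = 11, p_9 = 8. Add edge {8,11}. Now deg[11]=0, deg[8]=1.
Step 10: smallest deg-1 vertex = 8, p_10 = 1. Add edge {1,8}. Now deg[8]=0, deg[1]=1.
Final: two remaining deg-1 vertices are 1, 12. Add edge {1,12}.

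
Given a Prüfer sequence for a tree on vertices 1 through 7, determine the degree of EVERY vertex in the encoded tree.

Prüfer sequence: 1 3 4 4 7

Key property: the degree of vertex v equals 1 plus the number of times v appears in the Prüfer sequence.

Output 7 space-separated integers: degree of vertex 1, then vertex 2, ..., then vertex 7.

Answer: 2 1 2 3 1 1 2

Derivation:
p_1 = 1: count[1] becomes 1
p_2 = 3: count[3] becomes 1
p_3 = 4: count[4] becomes 1
p_4 = 4: count[4] becomes 2
p_5 = 7: count[7] becomes 1
Degrees (1 + count): deg[1]=1+1=2, deg[2]=1+0=1, deg[3]=1+1=2, deg[4]=1+2=3, deg[5]=1+0=1, deg[6]=1+0=1, deg[7]=1+1=2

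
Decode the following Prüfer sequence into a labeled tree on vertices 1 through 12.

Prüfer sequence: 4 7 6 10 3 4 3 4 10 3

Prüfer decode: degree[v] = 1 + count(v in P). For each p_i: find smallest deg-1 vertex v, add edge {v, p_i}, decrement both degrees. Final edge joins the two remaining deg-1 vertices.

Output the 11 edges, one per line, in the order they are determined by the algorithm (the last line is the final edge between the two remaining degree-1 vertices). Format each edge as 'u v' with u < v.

Answer: 1 4
2 7
5 6
6 10
3 7
4 8
3 9
4 11
4 10
3 10
3 12

Derivation:
Initial degrees: {1:1, 2:1, 3:4, 4:4, 5:1, 6:2, 7:2, 8:1, 9:1, 10:3, 11:1, 12:1}
Step 1: smallest deg-1 vertex = 1, p_1 = 4. Add edge {1,4}. Now deg[1]=0, deg[4]=3.
Step 2: smallest deg-1 vertex = 2, p_2 = 7. Add edge {2,7}. Now deg[2]=0, deg[7]=1.
Step 3: smallest deg-1 vertex = 5, p_3 = 6. Add edge {5,6}. Now deg[5]=0, deg[6]=1.
Step 4: smallest deg-1 vertex = 6, p_4 = 10. Add edge {6,10}. Now deg[6]=0, deg[10]=2.
Step 5: smallest deg-1 vertex = 7, p_5 = 3. Add edge {3,7}. Now deg[7]=0, deg[3]=3.
Step 6: smallest deg-1 vertex = 8, p_6 = 4. Add edge {4,8}. Now deg[8]=0, deg[4]=2.
Step 7: smallest deg-1 vertex = 9, p_7 = 3. Add edge {3,9}. Now deg[9]=0, deg[3]=2.
Step 8: smallest deg-1 vertex = 11, p_8 = 4. Add edge {4,11}. Now deg[11]=0, deg[4]=1.
Step 9: smallest deg-1 vertex = 4, p_9 = 10. Add edge {4,10}. Now deg[4]=0, deg[10]=1.
Step 10: smallest deg-1 vertex = 10, p_10 = 3. Add edge {3,10}. Now deg[10]=0, deg[3]=1.
Final: two remaining deg-1 vertices are 3, 12. Add edge {3,12}.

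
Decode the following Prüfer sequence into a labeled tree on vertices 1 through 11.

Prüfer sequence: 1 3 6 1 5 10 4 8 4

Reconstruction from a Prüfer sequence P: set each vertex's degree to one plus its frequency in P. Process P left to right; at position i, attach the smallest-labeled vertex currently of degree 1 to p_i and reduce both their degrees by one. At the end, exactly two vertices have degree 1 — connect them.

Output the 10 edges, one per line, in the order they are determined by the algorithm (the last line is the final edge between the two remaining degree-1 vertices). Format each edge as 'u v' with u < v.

Initial degrees: {1:3, 2:1, 3:2, 4:3, 5:2, 6:2, 7:1, 8:2, 9:1, 10:2, 11:1}
Step 1: smallest deg-1 vertex = 2, p_1 = 1. Add edge {1,2}. Now deg[2]=0, deg[1]=2.
Step 2: smallest deg-1 vertex = 7, p_2 = 3. Add edge {3,7}. Now deg[7]=0, deg[3]=1.
Step 3: smallest deg-1 vertex = 3, p_3 = 6. Add edge {3,6}. Now deg[3]=0, deg[6]=1.
Step 4: smallest deg-1 vertex = 6, p_4 = 1. Add edge {1,6}. Now deg[6]=0, deg[1]=1.
Step 5: smallest deg-1 vertex = 1, p_5 = 5. Add edge {1,5}. Now deg[1]=0, deg[5]=1.
Step 6: smallest deg-1 vertex = 5, p_6 = 10. Add edge {5,10}. Now deg[5]=0, deg[10]=1.
Step 7: smallest deg-1 vertex = 9, p_7 = 4. Add edge {4,9}. Now deg[9]=0, deg[4]=2.
Step 8: smallest deg-1 vertex = 10, p_8 = 8. Add edge {8,10}. Now deg[10]=0, deg[8]=1.
Step 9: smallest deg-1 vertex = 8, p_9 = 4. Add edge {4,8}. Now deg[8]=0, deg[4]=1.
Final: two remaining deg-1 vertices are 4, 11. Add edge {4,11}.

Answer: 1 2
3 7
3 6
1 6
1 5
5 10
4 9
8 10
4 8
4 11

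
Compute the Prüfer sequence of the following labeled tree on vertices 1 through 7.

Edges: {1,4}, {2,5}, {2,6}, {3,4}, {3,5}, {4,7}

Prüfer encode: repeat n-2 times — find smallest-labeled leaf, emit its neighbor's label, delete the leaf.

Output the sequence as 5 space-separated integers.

Answer: 4 2 5 3 4

Derivation:
Step 1: leaves = {1,6,7}. Remove smallest leaf 1, emit neighbor 4.
Step 2: leaves = {6,7}. Remove smallest leaf 6, emit neighbor 2.
Step 3: leaves = {2,7}. Remove smallest leaf 2, emit neighbor 5.
Step 4: leaves = {5,7}. Remove smallest leaf 5, emit neighbor 3.
Step 5: leaves = {3,7}. Remove smallest leaf 3, emit neighbor 4.
Done: 2 vertices remain (4, 7). Sequence = [4 2 5 3 4]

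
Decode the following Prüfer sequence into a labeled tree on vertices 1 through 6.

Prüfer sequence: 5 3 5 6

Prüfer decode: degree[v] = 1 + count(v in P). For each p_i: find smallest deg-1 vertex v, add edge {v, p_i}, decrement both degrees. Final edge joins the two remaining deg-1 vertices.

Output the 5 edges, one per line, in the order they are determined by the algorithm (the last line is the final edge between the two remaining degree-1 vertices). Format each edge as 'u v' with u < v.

Answer: 1 5
2 3
3 5
4 6
5 6

Derivation:
Initial degrees: {1:1, 2:1, 3:2, 4:1, 5:3, 6:2}
Step 1: smallest deg-1 vertex = 1, p_1 = 5. Add edge {1,5}. Now deg[1]=0, deg[5]=2.
Step 2: smallest deg-1 vertex = 2, p_2 = 3. Add edge {2,3}. Now deg[2]=0, deg[3]=1.
Step 3: smallest deg-1 vertex = 3, p_3 = 5. Add edge {3,5}. Now deg[3]=0, deg[5]=1.
Step 4: smallest deg-1 vertex = 4, p_4 = 6. Add edge {4,6}. Now deg[4]=0, deg[6]=1.
Final: two remaining deg-1 vertices are 5, 6. Add edge {5,6}.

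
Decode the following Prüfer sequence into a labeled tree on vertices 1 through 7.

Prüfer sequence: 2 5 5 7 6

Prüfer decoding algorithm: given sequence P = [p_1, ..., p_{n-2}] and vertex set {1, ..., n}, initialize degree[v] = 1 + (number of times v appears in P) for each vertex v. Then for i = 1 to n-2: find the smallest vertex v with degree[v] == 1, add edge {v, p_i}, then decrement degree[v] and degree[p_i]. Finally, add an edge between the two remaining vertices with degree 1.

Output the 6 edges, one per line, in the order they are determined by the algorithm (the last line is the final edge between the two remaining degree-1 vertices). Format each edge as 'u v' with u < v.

Initial degrees: {1:1, 2:2, 3:1, 4:1, 5:3, 6:2, 7:2}
Step 1: smallest deg-1 vertex = 1, p_1 = 2. Add edge {1,2}. Now deg[1]=0, deg[2]=1.
Step 2: smallest deg-1 vertex = 2, p_2 = 5. Add edge {2,5}. Now deg[2]=0, deg[5]=2.
Step 3: smallest deg-1 vertex = 3, p_3 = 5. Add edge {3,5}. Now deg[3]=0, deg[5]=1.
Step 4: smallest deg-1 vertex = 4, p_4 = 7. Add edge {4,7}. Now deg[4]=0, deg[7]=1.
Step 5: smallest deg-1 vertex = 5, p_5 = 6. Add edge {5,6}. Now deg[5]=0, deg[6]=1.
Final: two remaining deg-1 vertices are 6, 7. Add edge {6,7}.

Answer: 1 2
2 5
3 5
4 7
5 6
6 7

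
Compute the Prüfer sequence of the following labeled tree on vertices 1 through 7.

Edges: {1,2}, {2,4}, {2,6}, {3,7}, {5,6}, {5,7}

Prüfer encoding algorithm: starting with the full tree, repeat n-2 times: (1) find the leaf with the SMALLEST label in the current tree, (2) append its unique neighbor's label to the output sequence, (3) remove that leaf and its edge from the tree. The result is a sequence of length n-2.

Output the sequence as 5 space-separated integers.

Step 1: leaves = {1,3,4}. Remove smallest leaf 1, emit neighbor 2.
Step 2: leaves = {3,4}. Remove smallest leaf 3, emit neighbor 7.
Step 3: leaves = {4,7}. Remove smallest leaf 4, emit neighbor 2.
Step 4: leaves = {2,7}. Remove smallest leaf 2, emit neighbor 6.
Step 5: leaves = {6,7}. Remove smallest leaf 6, emit neighbor 5.
Done: 2 vertices remain (5, 7). Sequence = [2 7 2 6 5]

Answer: 2 7 2 6 5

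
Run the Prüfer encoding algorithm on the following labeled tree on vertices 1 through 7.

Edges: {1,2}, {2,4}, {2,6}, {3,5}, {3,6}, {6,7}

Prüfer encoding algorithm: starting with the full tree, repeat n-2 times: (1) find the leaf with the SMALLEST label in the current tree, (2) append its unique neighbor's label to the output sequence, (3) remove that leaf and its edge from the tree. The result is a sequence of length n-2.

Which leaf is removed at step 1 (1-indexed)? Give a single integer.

Step 1: current leaves = {1,4,5,7}. Remove leaf 1 (neighbor: 2).

Answer: 1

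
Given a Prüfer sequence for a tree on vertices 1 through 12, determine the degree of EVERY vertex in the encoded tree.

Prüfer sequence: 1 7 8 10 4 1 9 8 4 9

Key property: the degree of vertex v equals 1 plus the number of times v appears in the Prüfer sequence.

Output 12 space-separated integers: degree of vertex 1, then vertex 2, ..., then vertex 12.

p_1 = 1: count[1] becomes 1
p_2 = 7: count[7] becomes 1
p_3 = 8: count[8] becomes 1
p_4 = 10: count[10] becomes 1
p_5 = 4: count[4] becomes 1
p_6 = 1: count[1] becomes 2
p_7 = 9: count[9] becomes 1
p_8 = 8: count[8] becomes 2
p_9 = 4: count[4] becomes 2
p_10 = 9: count[9] becomes 2
Degrees (1 + count): deg[1]=1+2=3, deg[2]=1+0=1, deg[3]=1+0=1, deg[4]=1+2=3, deg[5]=1+0=1, deg[6]=1+0=1, deg[7]=1+1=2, deg[8]=1+2=3, deg[9]=1+2=3, deg[10]=1+1=2, deg[11]=1+0=1, deg[12]=1+0=1

Answer: 3 1 1 3 1 1 2 3 3 2 1 1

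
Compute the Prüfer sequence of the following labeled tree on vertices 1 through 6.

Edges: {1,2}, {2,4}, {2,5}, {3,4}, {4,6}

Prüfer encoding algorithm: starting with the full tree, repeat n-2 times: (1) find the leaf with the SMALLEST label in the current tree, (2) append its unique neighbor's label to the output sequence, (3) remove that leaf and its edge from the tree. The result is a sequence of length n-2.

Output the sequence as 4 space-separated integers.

Answer: 2 4 2 4

Derivation:
Step 1: leaves = {1,3,5,6}. Remove smallest leaf 1, emit neighbor 2.
Step 2: leaves = {3,5,6}. Remove smallest leaf 3, emit neighbor 4.
Step 3: leaves = {5,6}. Remove smallest leaf 5, emit neighbor 2.
Step 4: leaves = {2,6}. Remove smallest leaf 2, emit neighbor 4.
Done: 2 vertices remain (4, 6). Sequence = [2 4 2 4]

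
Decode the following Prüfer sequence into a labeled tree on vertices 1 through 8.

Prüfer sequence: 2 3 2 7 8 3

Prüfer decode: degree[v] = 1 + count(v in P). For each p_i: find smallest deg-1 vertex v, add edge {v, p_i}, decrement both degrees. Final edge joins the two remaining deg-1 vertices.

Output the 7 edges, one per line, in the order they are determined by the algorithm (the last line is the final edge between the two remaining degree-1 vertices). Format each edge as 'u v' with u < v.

Answer: 1 2
3 4
2 5
2 7
6 8
3 7
3 8

Derivation:
Initial degrees: {1:1, 2:3, 3:3, 4:1, 5:1, 6:1, 7:2, 8:2}
Step 1: smallest deg-1 vertex = 1, p_1 = 2. Add edge {1,2}. Now deg[1]=0, deg[2]=2.
Step 2: smallest deg-1 vertex = 4, p_2 = 3. Add edge {3,4}. Now deg[4]=0, deg[3]=2.
Step 3: smallest deg-1 vertex = 5, p_3 = 2. Add edge {2,5}. Now deg[5]=0, deg[2]=1.
Step 4: smallest deg-1 vertex = 2, p_4 = 7. Add edge {2,7}. Now deg[2]=0, deg[7]=1.
Step 5: smallest deg-1 vertex = 6, p_5 = 8. Add edge {6,8}. Now deg[6]=0, deg[8]=1.
Step 6: smallest deg-1 vertex = 7, p_6 = 3. Add edge {3,7}. Now deg[7]=0, deg[3]=1.
Final: two remaining deg-1 vertices are 3, 8. Add edge {3,8}.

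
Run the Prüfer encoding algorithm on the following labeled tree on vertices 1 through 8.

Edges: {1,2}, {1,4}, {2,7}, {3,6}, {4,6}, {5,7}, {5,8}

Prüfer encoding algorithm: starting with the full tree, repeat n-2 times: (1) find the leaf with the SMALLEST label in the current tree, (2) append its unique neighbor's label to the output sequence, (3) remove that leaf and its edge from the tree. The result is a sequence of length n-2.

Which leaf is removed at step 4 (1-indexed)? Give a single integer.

Step 1: current leaves = {3,8}. Remove leaf 3 (neighbor: 6).
Step 2: current leaves = {6,8}. Remove leaf 6 (neighbor: 4).
Step 3: current leaves = {4,8}. Remove leaf 4 (neighbor: 1).
Step 4: current leaves = {1,8}. Remove leaf 1 (neighbor: 2).

Answer: 1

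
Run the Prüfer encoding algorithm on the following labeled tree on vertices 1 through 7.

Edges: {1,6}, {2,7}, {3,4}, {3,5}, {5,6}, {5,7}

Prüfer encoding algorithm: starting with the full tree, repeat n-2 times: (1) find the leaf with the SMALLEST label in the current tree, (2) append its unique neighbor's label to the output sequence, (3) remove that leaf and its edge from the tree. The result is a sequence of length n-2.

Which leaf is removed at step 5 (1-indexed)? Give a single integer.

Answer: 6

Derivation:
Step 1: current leaves = {1,2,4}. Remove leaf 1 (neighbor: 6).
Step 2: current leaves = {2,4,6}. Remove leaf 2 (neighbor: 7).
Step 3: current leaves = {4,6,7}. Remove leaf 4 (neighbor: 3).
Step 4: current leaves = {3,6,7}. Remove leaf 3 (neighbor: 5).
Step 5: current leaves = {6,7}. Remove leaf 6 (neighbor: 5).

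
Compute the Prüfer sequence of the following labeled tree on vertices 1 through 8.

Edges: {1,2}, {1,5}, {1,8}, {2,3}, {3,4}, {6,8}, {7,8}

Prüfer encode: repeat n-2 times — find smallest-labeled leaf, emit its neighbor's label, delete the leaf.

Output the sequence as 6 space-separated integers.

Step 1: leaves = {4,5,6,7}. Remove smallest leaf 4, emit neighbor 3.
Step 2: leaves = {3,5,6,7}. Remove smallest leaf 3, emit neighbor 2.
Step 3: leaves = {2,5,6,7}. Remove smallest leaf 2, emit neighbor 1.
Step 4: leaves = {5,6,7}. Remove smallest leaf 5, emit neighbor 1.
Step 5: leaves = {1,6,7}. Remove smallest leaf 1, emit neighbor 8.
Step 6: leaves = {6,7}. Remove smallest leaf 6, emit neighbor 8.
Done: 2 vertices remain (7, 8). Sequence = [3 2 1 1 8 8]

Answer: 3 2 1 1 8 8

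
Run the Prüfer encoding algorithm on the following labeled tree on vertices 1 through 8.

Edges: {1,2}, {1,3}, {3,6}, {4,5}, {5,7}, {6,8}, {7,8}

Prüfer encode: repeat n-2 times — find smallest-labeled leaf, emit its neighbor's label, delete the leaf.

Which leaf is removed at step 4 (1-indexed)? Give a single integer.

Answer: 4

Derivation:
Step 1: current leaves = {2,4}. Remove leaf 2 (neighbor: 1).
Step 2: current leaves = {1,4}. Remove leaf 1 (neighbor: 3).
Step 3: current leaves = {3,4}. Remove leaf 3 (neighbor: 6).
Step 4: current leaves = {4,6}. Remove leaf 4 (neighbor: 5).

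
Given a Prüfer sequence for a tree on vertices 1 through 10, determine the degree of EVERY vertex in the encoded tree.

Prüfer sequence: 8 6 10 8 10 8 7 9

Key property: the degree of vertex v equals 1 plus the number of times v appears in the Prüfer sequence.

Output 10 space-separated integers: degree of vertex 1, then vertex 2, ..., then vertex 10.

p_1 = 8: count[8] becomes 1
p_2 = 6: count[6] becomes 1
p_3 = 10: count[10] becomes 1
p_4 = 8: count[8] becomes 2
p_5 = 10: count[10] becomes 2
p_6 = 8: count[8] becomes 3
p_7 = 7: count[7] becomes 1
p_8 = 9: count[9] becomes 1
Degrees (1 + count): deg[1]=1+0=1, deg[2]=1+0=1, deg[3]=1+0=1, deg[4]=1+0=1, deg[5]=1+0=1, deg[6]=1+1=2, deg[7]=1+1=2, deg[8]=1+3=4, deg[9]=1+1=2, deg[10]=1+2=3

Answer: 1 1 1 1 1 2 2 4 2 3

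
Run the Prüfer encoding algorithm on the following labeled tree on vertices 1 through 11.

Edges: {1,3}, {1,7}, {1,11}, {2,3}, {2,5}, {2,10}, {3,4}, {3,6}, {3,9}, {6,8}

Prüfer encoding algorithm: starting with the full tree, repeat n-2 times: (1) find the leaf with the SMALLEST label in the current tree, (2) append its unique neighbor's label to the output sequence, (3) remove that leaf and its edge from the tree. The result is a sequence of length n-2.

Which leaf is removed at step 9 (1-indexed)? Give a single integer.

Answer: 3

Derivation:
Step 1: current leaves = {4,5,7,8,9,10,11}. Remove leaf 4 (neighbor: 3).
Step 2: current leaves = {5,7,8,9,10,11}. Remove leaf 5 (neighbor: 2).
Step 3: current leaves = {7,8,9,10,11}. Remove leaf 7 (neighbor: 1).
Step 4: current leaves = {8,9,10,11}. Remove leaf 8 (neighbor: 6).
Step 5: current leaves = {6,9,10,11}. Remove leaf 6 (neighbor: 3).
Step 6: current leaves = {9,10,11}. Remove leaf 9 (neighbor: 3).
Step 7: current leaves = {10,11}. Remove leaf 10 (neighbor: 2).
Step 8: current leaves = {2,11}. Remove leaf 2 (neighbor: 3).
Step 9: current leaves = {3,11}. Remove leaf 3 (neighbor: 1).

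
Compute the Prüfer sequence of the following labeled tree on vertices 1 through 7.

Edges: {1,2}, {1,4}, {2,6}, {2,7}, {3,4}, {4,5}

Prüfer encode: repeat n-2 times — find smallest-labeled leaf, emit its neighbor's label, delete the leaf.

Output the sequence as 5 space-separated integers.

Step 1: leaves = {3,5,6,7}. Remove smallest leaf 3, emit neighbor 4.
Step 2: leaves = {5,6,7}. Remove smallest leaf 5, emit neighbor 4.
Step 3: leaves = {4,6,7}. Remove smallest leaf 4, emit neighbor 1.
Step 4: leaves = {1,6,7}. Remove smallest leaf 1, emit neighbor 2.
Step 5: leaves = {6,7}. Remove smallest leaf 6, emit neighbor 2.
Done: 2 vertices remain (2, 7). Sequence = [4 4 1 2 2]

Answer: 4 4 1 2 2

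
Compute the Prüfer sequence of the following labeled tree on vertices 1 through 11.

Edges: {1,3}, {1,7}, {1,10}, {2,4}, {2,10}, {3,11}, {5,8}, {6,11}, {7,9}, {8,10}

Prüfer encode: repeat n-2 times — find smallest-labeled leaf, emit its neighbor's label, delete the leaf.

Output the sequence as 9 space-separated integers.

Answer: 2 10 8 11 10 7 1 1 3

Derivation:
Step 1: leaves = {4,5,6,9}. Remove smallest leaf 4, emit neighbor 2.
Step 2: leaves = {2,5,6,9}. Remove smallest leaf 2, emit neighbor 10.
Step 3: leaves = {5,6,9}. Remove smallest leaf 5, emit neighbor 8.
Step 4: leaves = {6,8,9}. Remove smallest leaf 6, emit neighbor 11.
Step 5: leaves = {8,9,11}. Remove smallest leaf 8, emit neighbor 10.
Step 6: leaves = {9,10,11}. Remove smallest leaf 9, emit neighbor 7.
Step 7: leaves = {7,10,11}. Remove smallest leaf 7, emit neighbor 1.
Step 8: leaves = {10,11}. Remove smallest leaf 10, emit neighbor 1.
Step 9: leaves = {1,11}. Remove smallest leaf 1, emit neighbor 3.
Done: 2 vertices remain (3, 11). Sequence = [2 10 8 11 10 7 1 1 3]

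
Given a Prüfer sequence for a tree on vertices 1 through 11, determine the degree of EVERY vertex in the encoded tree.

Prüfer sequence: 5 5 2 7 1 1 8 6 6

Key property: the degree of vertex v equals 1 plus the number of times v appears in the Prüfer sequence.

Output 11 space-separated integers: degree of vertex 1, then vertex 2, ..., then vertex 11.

Answer: 3 2 1 1 3 3 2 2 1 1 1

Derivation:
p_1 = 5: count[5] becomes 1
p_2 = 5: count[5] becomes 2
p_3 = 2: count[2] becomes 1
p_4 = 7: count[7] becomes 1
p_5 = 1: count[1] becomes 1
p_6 = 1: count[1] becomes 2
p_7 = 8: count[8] becomes 1
p_8 = 6: count[6] becomes 1
p_9 = 6: count[6] becomes 2
Degrees (1 + count): deg[1]=1+2=3, deg[2]=1+1=2, deg[3]=1+0=1, deg[4]=1+0=1, deg[5]=1+2=3, deg[6]=1+2=3, deg[7]=1+1=2, deg[8]=1+1=2, deg[9]=1+0=1, deg[10]=1+0=1, deg[11]=1+0=1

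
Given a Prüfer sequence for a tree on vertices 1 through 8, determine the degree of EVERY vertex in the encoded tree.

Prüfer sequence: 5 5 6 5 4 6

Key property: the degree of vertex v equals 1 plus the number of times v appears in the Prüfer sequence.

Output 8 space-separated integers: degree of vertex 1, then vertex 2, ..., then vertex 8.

Answer: 1 1 1 2 4 3 1 1

Derivation:
p_1 = 5: count[5] becomes 1
p_2 = 5: count[5] becomes 2
p_3 = 6: count[6] becomes 1
p_4 = 5: count[5] becomes 3
p_5 = 4: count[4] becomes 1
p_6 = 6: count[6] becomes 2
Degrees (1 + count): deg[1]=1+0=1, deg[2]=1+0=1, deg[3]=1+0=1, deg[4]=1+1=2, deg[5]=1+3=4, deg[6]=1+2=3, deg[7]=1+0=1, deg[8]=1+0=1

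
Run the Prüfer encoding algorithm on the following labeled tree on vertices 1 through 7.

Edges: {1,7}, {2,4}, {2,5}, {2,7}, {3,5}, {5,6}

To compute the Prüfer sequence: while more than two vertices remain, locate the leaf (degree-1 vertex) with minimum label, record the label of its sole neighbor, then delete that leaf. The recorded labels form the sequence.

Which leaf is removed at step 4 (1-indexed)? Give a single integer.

Step 1: current leaves = {1,3,4,6}. Remove leaf 1 (neighbor: 7).
Step 2: current leaves = {3,4,6,7}. Remove leaf 3 (neighbor: 5).
Step 3: current leaves = {4,6,7}. Remove leaf 4 (neighbor: 2).
Step 4: current leaves = {6,7}. Remove leaf 6 (neighbor: 5).

Answer: 6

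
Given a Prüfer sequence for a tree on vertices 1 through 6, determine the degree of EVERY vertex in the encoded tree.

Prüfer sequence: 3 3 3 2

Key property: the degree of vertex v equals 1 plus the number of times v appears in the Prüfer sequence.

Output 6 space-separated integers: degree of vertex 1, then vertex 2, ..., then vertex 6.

p_1 = 3: count[3] becomes 1
p_2 = 3: count[3] becomes 2
p_3 = 3: count[3] becomes 3
p_4 = 2: count[2] becomes 1
Degrees (1 + count): deg[1]=1+0=1, deg[2]=1+1=2, deg[3]=1+3=4, deg[4]=1+0=1, deg[5]=1+0=1, deg[6]=1+0=1

Answer: 1 2 4 1 1 1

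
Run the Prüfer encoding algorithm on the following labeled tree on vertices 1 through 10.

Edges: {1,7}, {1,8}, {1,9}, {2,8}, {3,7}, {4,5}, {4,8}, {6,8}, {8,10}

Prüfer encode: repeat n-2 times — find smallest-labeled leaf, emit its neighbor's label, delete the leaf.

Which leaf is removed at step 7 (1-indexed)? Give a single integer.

Step 1: current leaves = {2,3,5,6,9,10}. Remove leaf 2 (neighbor: 8).
Step 2: current leaves = {3,5,6,9,10}. Remove leaf 3 (neighbor: 7).
Step 3: current leaves = {5,6,7,9,10}. Remove leaf 5 (neighbor: 4).
Step 4: current leaves = {4,6,7,9,10}. Remove leaf 4 (neighbor: 8).
Step 5: current leaves = {6,7,9,10}. Remove leaf 6 (neighbor: 8).
Step 6: current leaves = {7,9,10}. Remove leaf 7 (neighbor: 1).
Step 7: current leaves = {9,10}. Remove leaf 9 (neighbor: 1).

Answer: 9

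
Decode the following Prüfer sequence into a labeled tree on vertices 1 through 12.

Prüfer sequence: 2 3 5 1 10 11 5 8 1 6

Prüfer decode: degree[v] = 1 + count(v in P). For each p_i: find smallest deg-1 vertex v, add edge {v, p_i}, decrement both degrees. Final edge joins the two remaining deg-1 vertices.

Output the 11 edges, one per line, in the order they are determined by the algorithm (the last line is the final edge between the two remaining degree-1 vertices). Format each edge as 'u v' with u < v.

Initial degrees: {1:3, 2:2, 3:2, 4:1, 5:3, 6:2, 7:1, 8:2, 9:1, 10:2, 11:2, 12:1}
Step 1: smallest deg-1 vertex = 4, p_1 = 2. Add edge {2,4}. Now deg[4]=0, deg[2]=1.
Step 2: smallest deg-1 vertex = 2, p_2 = 3. Add edge {2,3}. Now deg[2]=0, deg[3]=1.
Step 3: smallest deg-1 vertex = 3, p_3 = 5. Add edge {3,5}. Now deg[3]=0, deg[5]=2.
Step 4: smallest deg-1 vertex = 7, p_4 = 1. Add edge {1,7}. Now deg[7]=0, deg[1]=2.
Step 5: smallest deg-1 vertex = 9, p_5 = 10. Add edge {9,10}. Now deg[9]=0, deg[10]=1.
Step 6: smallest deg-1 vertex = 10, p_6 = 11. Add edge {10,11}. Now deg[10]=0, deg[11]=1.
Step 7: smallest deg-1 vertex = 11, p_7 = 5. Add edge {5,11}. Now deg[11]=0, deg[5]=1.
Step 8: smallest deg-1 vertex = 5, p_8 = 8. Add edge {5,8}. Now deg[5]=0, deg[8]=1.
Step 9: smallest deg-1 vertex = 8, p_9 = 1. Add edge {1,8}. Now deg[8]=0, deg[1]=1.
Step 10: smallest deg-1 vertex = 1, p_10 = 6. Add edge {1,6}. Now deg[1]=0, deg[6]=1.
Final: two remaining deg-1 vertices are 6, 12. Add edge {6,12}.

Answer: 2 4
2 3
3 5
1 7
9 10
10 11
5 11
5 8
1 8
1 6
6 12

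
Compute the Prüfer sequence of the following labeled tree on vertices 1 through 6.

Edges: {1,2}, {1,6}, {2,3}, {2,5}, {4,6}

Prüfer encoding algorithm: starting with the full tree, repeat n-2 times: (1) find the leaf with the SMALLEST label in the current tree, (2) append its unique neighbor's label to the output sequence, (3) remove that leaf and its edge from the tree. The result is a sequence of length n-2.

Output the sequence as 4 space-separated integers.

Step 1: leaves = {3,4,5}. Remove smallest leaf 3, emit neighbor 2.
Step 2: leaves = {4,5}. Remove smallest leaf 4, emit neighbor 6.
Step 3: leaves = {5,6}. Remove smallest leaf 5, emit neighbor 2.
Step 4: leaves = {2,6}. Remove smallest leaf 2, emit neighbor 1.
Done: 2 vertices remain (1, 6). Sequence = [2 6 2 1]

Answer: 2 6 2 1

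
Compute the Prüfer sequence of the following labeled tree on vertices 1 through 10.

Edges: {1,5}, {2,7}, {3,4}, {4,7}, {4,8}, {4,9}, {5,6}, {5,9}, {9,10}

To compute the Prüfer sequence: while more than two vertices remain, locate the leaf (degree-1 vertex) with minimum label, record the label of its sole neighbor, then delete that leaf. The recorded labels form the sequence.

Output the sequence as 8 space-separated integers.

Answer: 5 7 4 5 9 4 4 9

Derivation:
Step 1: leaves = {1,2,3,6,8,10}. Remove smallest leaf 1, emit neighbor 5.
Step 2: leaves = {2,3,6,8,10}. Remove smallest leaf 2, emit neighbor 7.
Step 3: leaves = {3,6,7,8,10}. Remove smallest leaf 3, emit neighbor 4.
Step 4: leaves = {6,7,8,10}. Remove smallest leaf 6, emit neighbor 5.
Step 5: leaves = {5,7,8,10}. Remove smallest leaf 5, emit neighbor 9.
Step 6: leaves = {7,8,10}. Remove smallest leaf 7, emit neighbor 4.
Step 7: leaves = {8,10}. Remove smallest leaf 8, emit neighbor 4.
Step 8: leaves = {4,10}. Remove smallest leaf 4, emit neighbor 9.
Done: 2 vertices remain (9, 10). Sequence = [5 7 4 5 9 4 4 9]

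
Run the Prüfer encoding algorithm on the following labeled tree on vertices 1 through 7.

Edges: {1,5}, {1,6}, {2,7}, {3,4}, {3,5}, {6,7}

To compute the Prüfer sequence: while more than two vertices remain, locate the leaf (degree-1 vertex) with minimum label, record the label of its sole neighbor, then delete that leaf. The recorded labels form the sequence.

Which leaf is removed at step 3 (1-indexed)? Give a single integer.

Step 1: current leaves = {2,4}. Remove leaf 2 (neighbor: 7).
Step 2: current leaves = {4,7}. Remove leaf 4 (neighbor: 3).
Step 3: current leaves = {3,7}. Remove leaf 3 (neighbor: 5).

Answer: 3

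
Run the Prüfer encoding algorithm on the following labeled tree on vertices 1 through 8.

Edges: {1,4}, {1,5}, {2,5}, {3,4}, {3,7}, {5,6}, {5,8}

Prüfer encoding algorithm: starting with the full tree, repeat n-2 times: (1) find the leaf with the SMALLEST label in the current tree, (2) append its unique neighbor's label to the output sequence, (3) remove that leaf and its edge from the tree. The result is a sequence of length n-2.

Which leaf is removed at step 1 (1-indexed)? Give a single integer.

Answer: 2

Derivation:
Step 1: current leaves = {2,6,7,8}. Remove leaf 2 (neighbor: 5).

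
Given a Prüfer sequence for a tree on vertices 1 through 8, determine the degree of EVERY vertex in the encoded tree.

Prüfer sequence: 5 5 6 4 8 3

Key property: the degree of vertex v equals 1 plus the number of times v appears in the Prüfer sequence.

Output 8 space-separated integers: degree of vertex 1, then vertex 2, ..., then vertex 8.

Answer: 1 1 2 2 3 2 1 2

Derivation:
p_1 = 5: count[5] becomes 1
p_2 = 5: count[5] becomes 2
p_3 = 6: count[6] becomes 1
p_4 = 4: count[4] becomes 1
p_5 = 8: count[8] becomes 1
p_6 = 3: count[3] becomes 1
Degrees (1 + count): deg[1]=1+0=1, deg[2]=1+0=1, deg[3]=1+1=2, deg[4]=1+1=2, deg[5]=1+2=3, deg[6]=1+1=2, deg[7]=1+0=1, deg[8]=1+1=2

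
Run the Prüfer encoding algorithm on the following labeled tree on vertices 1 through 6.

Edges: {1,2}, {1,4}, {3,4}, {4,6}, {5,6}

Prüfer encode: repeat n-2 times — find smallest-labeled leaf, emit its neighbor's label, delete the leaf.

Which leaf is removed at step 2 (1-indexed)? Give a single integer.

Step 1: current leaves = {2,3,5}. Remove leaf 2 (neighbor: 1).
Step 2: current leaves = {1,3,5}. Remove leaf 1 (neighbor: 4).

Answer: 1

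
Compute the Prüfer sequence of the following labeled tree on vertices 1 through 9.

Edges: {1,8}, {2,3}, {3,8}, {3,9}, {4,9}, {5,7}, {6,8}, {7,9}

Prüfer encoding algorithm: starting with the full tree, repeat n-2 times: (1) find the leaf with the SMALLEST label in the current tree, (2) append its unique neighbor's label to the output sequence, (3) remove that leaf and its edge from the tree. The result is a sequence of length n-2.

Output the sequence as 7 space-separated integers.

Step 1: leaves = {1,2,4,5,6}. Remove smallest leaf 1, emit neighbor 8.
Step 2: leaves = {2,4,5,6}. Remove smallest leaf 2, emit neighbor 3.
Step 3: leaves = {4,5,6}. Remove smallest leaf 4, emit neighbor 9.
Step 4: leaves = {5,6}. Remove smallest leaf 5, emit neighbor 7.
Step 5: leaves = {6,7}. Remove smallest leaf 6, emit neighbor 8.
Step 6: leaves = {7,8}. Remove smallest leaf 7, emit neighbor 9.
Step 7: leaves = {8,9}. Remove smallest leaf 8, emit neighbor 3.
Done: 2 vertices remain (3, 9). Sequence = [8 3 9 7 8 9 3]

Answer: 8 3 9 7 8 9 3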